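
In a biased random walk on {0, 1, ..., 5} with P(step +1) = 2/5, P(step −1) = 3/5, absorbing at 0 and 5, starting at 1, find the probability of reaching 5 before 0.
P(hit 5 before 0) = (1 − (3/2)^1) / (1 − (3/2)^5) = 16/211

Let u_k denote P(reach 5 before 0 | start at k). Boundary: u_0 = 0, u_5 = 1. Recurrence: u_k = 2/5·u_{k+1} + 3/5·u_{k-1} for 1 ≤ k ≤ 4. Try u_k = A + B·r^k with r = q/p = (3/5)/(2/5) = 3/2. Substitution satisfies the recurrence; boundary conditions give:
  u_k = (1 − r^k) / (1 − r^N) = (1 − (3/2)^1) / (1 − (3/2)^5) = 16/211.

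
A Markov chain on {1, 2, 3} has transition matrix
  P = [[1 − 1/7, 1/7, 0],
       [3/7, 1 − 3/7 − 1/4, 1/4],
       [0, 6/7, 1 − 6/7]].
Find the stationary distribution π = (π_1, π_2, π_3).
π = (72/103, 24/103, 7/103)

This is a birth-death chain on three states, which satisfies detailed balance: π_1 · P_{12} = π_2 · P_{21} and π_2 · P_{23} = π_3 · P_{32}.
From π_1 · 1/7 = π_2 · 3/7: π_2/π_1 = (1/7)/(3/7) = 1/3.
From π_2 · 1/4 = π_3 · 6/7: π_3/π_2 = (1/4)/(6/7) = 7/24.
Take π_1 proportional to 1; then unnormalized π = (1, 1/3, 7/72). Normalize by dividing by the sum 103/72:
  π = (72/103, 24/103, 7/103).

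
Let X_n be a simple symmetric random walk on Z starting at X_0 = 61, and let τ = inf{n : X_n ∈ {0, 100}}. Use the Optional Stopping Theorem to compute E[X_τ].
E[X_τ] = 61

X_n is a martingale and τ is a bounded-mean stopping time (indeed τ is finite a.s. with bounded expectation since the walk is in a bounded region). By the OST, E[X_τ] = E[X_0] = 61. Equivalently: E[X_τ] = 100 · P(hit 100 first) + 0 · P(hit 0 first) = 100 · (61/100) = 61.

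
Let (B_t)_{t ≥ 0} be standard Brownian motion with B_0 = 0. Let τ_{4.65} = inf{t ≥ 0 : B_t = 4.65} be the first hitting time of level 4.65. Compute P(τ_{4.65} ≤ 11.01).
P(τ_{4.65} ≤ 11.01) = 2(1 − Φ(4.65/√11.01)) = 2(1 − Φ(1.4014)) ≈ 0.1611

By the reflection principle for standard BM, P(τ_b ≤ t) = 2 · P(B_t ≥ b). Since B_t ~ N(0, t), P(B_t ≥ 4.65) = 1 − Φ(4.65/√t) = 1 − Φ(4.65/√11.01) = 1 − Φ(1.4014) ≈ 0.08055. Doubling: P(τ_{4.65} ≤ 11.01) ≈ 2 · 0.08055 = 0.16110 ≈ 0.1611.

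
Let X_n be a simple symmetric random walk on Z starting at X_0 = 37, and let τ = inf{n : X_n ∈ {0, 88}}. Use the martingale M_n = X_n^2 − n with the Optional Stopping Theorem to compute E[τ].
E[τ] = 1887

M_n = X_n^2 − n is a martingale (since E[X_{n+1}^2 | F_n] = X_n^2 + 1). By OST (τ has finite mean in a bounded region), E[M_τ] = E[M_0] = X_0^2 − 0 = 37^2 = 1369. Also E[M_τ] = E[X_τ^2] − E[τ]. The walk exits at 0 or 88, with P(hit 88 first) = 37/88, so E[X_τ^2] = 88^2 · 37/88 + 0 = 3256. Thus E[τ] = E[X_τ^2] − E[M_τ] = 3256 − 1369 = 1887 = 37(88 − 37) = 1887.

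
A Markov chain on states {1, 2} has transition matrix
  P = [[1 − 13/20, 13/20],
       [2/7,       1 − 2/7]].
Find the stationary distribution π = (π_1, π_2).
π_1 = 40/131, π_2 = 91/131

Solve πP = π with π_1 + π_2 = 1. From πP = π: π_1 · (1 − 13/20) + π_2 · 2/7 = π_1 ⇒ π_2 · 2/7 = π_1 · 13/20 ⇒ π_2/π_1 = (13/20)/(2/7) = 91/40. Together with π_1 + π_2 = 1:
  π_1 = (2/7)/(13/20 + 2/7) = (2/7)/(131/140) = 40/131,
  π_2 = (13/20)/(13/20 + 2/7) = (13/20)/(131/140) = 91/131.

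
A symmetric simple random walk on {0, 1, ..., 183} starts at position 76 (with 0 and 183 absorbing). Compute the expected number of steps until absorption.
E[τ | X_0 = 76] = 8132

Let v_k = E[τ | X_0 = k]. Boundary: v_0 = v_183 = 0. Recurrence: v_k = 1 + (v_{k-1} + v_{k+1})/2 for 1 ≤ k ≤ 182. The particular solution to v_k − (v_{k-1} + v_{k+1})/2 = 1 is v_k = −k^2. Adding homogeneous solution A + B k and matching boundaries gives v_k = k (183 − k). Substituting k = 76: v_76 = 76 · 107 = 8132.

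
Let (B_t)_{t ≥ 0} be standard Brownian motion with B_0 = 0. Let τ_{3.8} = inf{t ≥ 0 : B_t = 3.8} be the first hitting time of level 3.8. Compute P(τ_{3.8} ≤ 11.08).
P(τ_{3.8} ≤ 11.08) = 2(1 − Φ(3.8/√11.08)) = 2(1 − Φ(1.1416)) ≈ 0.2536

By the reflection principle for standard BM, P(τ_b ≤ t) = 2 · P(B_t ≥ b). Since B_t ~ N(0, t), P(B_t ≥ 3.8) = 1 − Φ(3.8/√t) = 1 − Φ(3.8/√11.08) = 1 − Φ(1.1416) ≈ 0.12681. Doubling: P(τ_{3.8} ≤ 11.08) ≈ 2 · 0.12681 = 0.25362 ≈ 0.2536.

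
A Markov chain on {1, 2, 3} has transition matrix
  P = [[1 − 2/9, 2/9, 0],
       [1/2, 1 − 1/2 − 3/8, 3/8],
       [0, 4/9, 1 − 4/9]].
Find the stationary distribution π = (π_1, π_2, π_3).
π = (72/131, 32/131, 27/131)

This is a birth-death chain on three states, which satisfies detailed balance: π_1 · P_{12} = π_2 · P_{21} and π_2 · P_{23} = π_3 · P_{32}.
From π_1 · 2/9 = π_2 · 1/2: π_2/π_1 = (2/9)/(1/2) = 4/9.
From π_2 · 3/8 = π_3 · 4/9: π_3/π_2 = (3/8)/(4/9) = 27/32.
Take π_1 proportional to 1; then unnormalized π = (1, 4/9, 3/8). Normalize by dividing by the sum 131/72:
  π = (72/131, 32/131, 27/131).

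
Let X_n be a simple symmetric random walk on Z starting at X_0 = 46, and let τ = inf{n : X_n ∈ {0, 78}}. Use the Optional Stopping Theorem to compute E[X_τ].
E[X_τ] = 46

X_n is a martingale and τ is a bounded-mean stopping time (indeed τ is finite a.s. with bounded expectation since the walk is in a bounded region). By the OST, E[X_τ] = E[X_0] = 46. Equivalently: E[X_τ] = 78 · P(hit 78 first) + 0 · P(hit 0 first) = 78 · (46/78) = 46.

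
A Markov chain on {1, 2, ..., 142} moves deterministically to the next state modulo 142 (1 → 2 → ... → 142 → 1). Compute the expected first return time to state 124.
E[T_124 | X_0 = 124] = 142

The chain cycles deterministically, so starting at state 124 it returns in exactly 142 steps. Equivalently, the stationary distribution is uniform π_j = 1/142 for every state j, so by Kac's formula E[T_124] = 1/π_124 = 142.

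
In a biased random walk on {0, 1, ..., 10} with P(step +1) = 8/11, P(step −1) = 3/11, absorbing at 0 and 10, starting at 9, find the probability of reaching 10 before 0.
P(hit 10 before 0) = (1 − (3/8)^9) / (1 − (3/8)^10) = 214716872/214736555

Let u_k denote P(reach 10 before 0 | start at k). Boundary: u_0 = 0, u_10 = 1. Recurrence: u_k = 8/11·u_{k+1} + 3/11·u_{k-1} for 1 ≤ k ≤ 9. Try u_k = A + B·r^k with r = q/p = (3/11)/(8/11) = 3/8. Substitution satisfies the recurrence; boundary conditions give:
  u_k = (1 − r^k) / (1 − r^N) = (1 − (3/8)^9) / (1 − (3/8)^10) = 214716872/214736555.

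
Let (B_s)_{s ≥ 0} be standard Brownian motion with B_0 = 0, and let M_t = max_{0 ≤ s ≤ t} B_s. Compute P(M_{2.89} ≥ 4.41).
P(M_{2.89} ≥ 4.41) = 2·P(B_{2.89} ≥ 4.41) = 2(1 − Φ(4.41/√2.89)) ≈ 0.0095

By the reflection principle for Brownian motion, P(M_t ≥ a) = 2 · P(B_t ≥ a) for a ≥ 0. Since B_t ~ N(0, t), P(B_t ≥ 4.41) = 1 − Φ(4.41/√t) = 1 − Φ(4.41/√2.89) = 1 − Φ(2.5941). So
  P(M_{2.89} ≥ 4.41) = 2(1 − Φ(2.5941)) ≈ 0.0095.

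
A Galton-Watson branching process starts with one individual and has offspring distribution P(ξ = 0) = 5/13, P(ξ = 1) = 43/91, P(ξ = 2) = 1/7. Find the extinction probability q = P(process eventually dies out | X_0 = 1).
q = 1

Mean offspring μ = 0·5/13 + 1·43/91 + 2·1/7 = 69/91 ≤ 1. For μ ≤ 1 with offspring not concentrated at 1, the Galton-Watson process goes extinct almost surely, so q = 1.
(Algebraic check: The pgf is f(s) = 5/13 + 43/91·s + 1/7·s². The extinction probability q is the smallest fixed point of f in [0, 1]. Setting s = f(s):
  1/7·s² + (43/91 − 1)·s + 5/13 = 0
  1/7·s² − (5/13 + 1/7)·s + 5/13 = 0
which factors as (s − 1)·(1/7·s − 5/13) = 0, giving roots s = 1 and s = (5/13)/(1/7) = 35/13. Since 35/13 ≥ 1, the smallest root in [0, 1] is s = 1.)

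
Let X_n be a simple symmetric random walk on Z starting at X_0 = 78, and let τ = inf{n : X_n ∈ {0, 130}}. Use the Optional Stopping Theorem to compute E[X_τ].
E[X_τ] = 78

X_n is a martingale and τ is a bounded-mean stopping time (indeed τ is finite a.s. with bounded expectation since the walk is in a bounded region). By the OST, E[X_τ] = E[X_0] = 78. Equivalently: E[X_τ] = 130 · P(hit 130 first) + 0 · P(hit 0 first) = 130 · (78/130) = 78.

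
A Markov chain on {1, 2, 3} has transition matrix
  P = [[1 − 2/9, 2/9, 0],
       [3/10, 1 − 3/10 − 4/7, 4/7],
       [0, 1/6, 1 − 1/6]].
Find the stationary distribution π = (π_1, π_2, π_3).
π = (189/809, 140/809, 480/809)

This is a birth-death chain on three states, which satisfies detailed balance: π_1 · P_{12} = π_2 · P_{21} and π_2 · P_{23} = π_3 · P_{32}.
From π_1 · 2/9 = π_2 · 3/10: π_2/π_1 = (2/9)/(3/10) = 20/27.
From π_2 · 4/7 = π_3 · 1/6: π_3/π_2 = (4/7)/(1/6) = 24/7.
Take π_1 proportional to 1; then unnormalized π = (1, 20/27, 160/63). Normalize by dividing by the sum 809/189:
  π = (189/809, 140/809, 480/809).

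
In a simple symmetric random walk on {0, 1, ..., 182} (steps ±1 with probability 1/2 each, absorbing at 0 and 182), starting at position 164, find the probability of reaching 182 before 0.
P(hit 182 before 0) = 164/182 = 82/91

Let u_k = P(hit 182 before 0 | start at k). Then u_0 = 0, u_182 = 1, and u_k = u_{k-1}/2 + u_{k+1}/2 for 1 ≤ k ≤ 181. This harmonic recurrence is solved by u_k = k/182, giving u_164 = 164/182 = 82/91.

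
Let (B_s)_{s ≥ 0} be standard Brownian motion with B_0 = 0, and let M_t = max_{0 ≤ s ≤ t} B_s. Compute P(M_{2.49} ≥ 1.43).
P(M_{2.49} ≥ 1.43) = 2·P(B_{2.49} ≥ 1.43) = 2(1 − Φ(1.43/√2.49)) ≈ 0.3648

By the reflection principle for Brownian motion, P(M_t ≥ a) = 2 · P(B_t ≥ a) for a ≥ 0. Since B_t ~ N(0, t), P(B_t ≥ 1.43) = 1 − Φ(1.43/√t) = 1 − Φ(1.43/√2.49) = 1 − Φ(0.9062). So
  P(M_{2.49} ≥ 1.43) = 2(1 − Φ(0.9062)) ≈ 0.3648.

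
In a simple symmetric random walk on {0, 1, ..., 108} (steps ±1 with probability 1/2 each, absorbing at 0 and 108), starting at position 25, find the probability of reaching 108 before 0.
P(hit 108 before 0) = 25/108

Let u_k = P(hit 108 before 0 | start at k). Then u_0 = 0, u_108 = 1, and u_k = u_{k-1}/2 + u_{k+1}/2 for 1 ≤ k ≤ 107. This harmonic recurrence is solved by u_k = k/108, giving u_25 = 25/108.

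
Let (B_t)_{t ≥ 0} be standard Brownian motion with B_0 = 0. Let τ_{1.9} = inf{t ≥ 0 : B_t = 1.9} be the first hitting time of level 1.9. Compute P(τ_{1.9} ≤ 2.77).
P(τ_{1.9} ≤ 2.77) = 2(1 − Φ(1.9/√2.77)) = 2(1 − Φ(1.1416)) ≈ 0.2536

By the reflection principle for standard BM, P(τ_b ≤ t) = 2 · P(B_t ≥ b). Since B_t ~ N(0, t), P(B_t ≥ 1.9) = 1 − Φ(1.9/√t) = 1 − Φ(1.9/√2.77) = 1 − Φ(1.1416) ≈ 0.12681. Doubling: P(τ_{1.9} ≤ 2.77) ≈ 2 · 0.12681 = 0.25362 ≈ 0.2536.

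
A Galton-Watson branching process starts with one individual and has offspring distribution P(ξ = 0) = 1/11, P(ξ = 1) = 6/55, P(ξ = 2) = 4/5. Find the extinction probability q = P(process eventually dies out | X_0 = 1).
q = 5/44

The pgf is f(s) = 1/11 + 6/55·s + 4/5·s². The extinction probability q is the smallest fixed point of f in [0, 1]. Setting s = f(s):
  4/5·s² + (6/55 − 1)·s + 1/11 = 0
  4/5·s² − (1/11 + 4/5)·s + 1/11 = 0
which factors as (s − 1)·(4/5·s − 1/11) = 0, giving roots s = 1 and s = (1/11)/(4/5) = 5/44.
Mean offspring μ = 6/55 + 2·4/5 = 94/55 > 1 (supercritical), so q < 1. The extinction probability is the smaller root: q = (1/11)/(4/5) = 5/44.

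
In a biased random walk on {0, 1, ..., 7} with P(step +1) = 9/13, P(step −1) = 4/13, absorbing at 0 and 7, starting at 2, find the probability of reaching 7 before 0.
P(hit 7 before 0) = (1 − (4/9)^2) / (1 − (4/9)^7) = 767637/953317

Let u_k denote P(reach 7 before 0 | start at k). Boundary: u_0 = 0, u_7 = 1. Recurrence: u_k = 9/13·u_{k+1} + 4/13·u_{k-1} for 1 ≤ k ≤ 6. Try u_k = A + B·r^k with r = q/p = (4/13)/(9/13) = 4/9. Substitution satisfies the recurrence; boundary conditions give:
  u_k = (1 − r^k) / (1 − r^N) = (1 − (4/9)^2) / (1 − (4/9)^7) = 767637/953317.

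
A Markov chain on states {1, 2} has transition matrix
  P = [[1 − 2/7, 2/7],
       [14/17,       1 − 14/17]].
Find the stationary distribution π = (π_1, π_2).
π_1 = 49/66, π_2 = 17/66

Solve πP = π with π_1 + π_2 = 1. From πP = π: π_1 · (1 − 2/7) + π_2 · 14/17 = π_1 ⇒ π_2 · 14/17 = π_1 · 2/7 ⇒ π_2/π_1 = (2/7)/(14/17) = 17/49. Together with π_1 + π_2 = 1:
  π_1 = (14/17)/(2/7 + 14/17) = (14/17)/(132/119) = 49/66,
  π_2 = (2/7)/(2/7 + 14/17) = (2/7)/(132/119) = 17/66.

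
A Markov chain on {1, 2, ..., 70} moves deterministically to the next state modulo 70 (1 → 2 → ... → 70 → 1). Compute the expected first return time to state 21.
E[T_21 | X_0 = 21] = 70

The chain cycles deterministically, so starting at state 21 it returns in exactly 70 steps. Equivalently, the stationary distribution is uniform π_j = 1/70 for every state j, so by Kac's formula E[T_21] = 1/π_21 = 70.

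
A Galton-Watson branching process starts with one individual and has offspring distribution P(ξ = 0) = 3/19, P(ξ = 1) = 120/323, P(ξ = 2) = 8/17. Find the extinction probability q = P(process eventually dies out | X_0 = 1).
q = 51/152

The pgf is f(s) = 3/19 + 120/323·s + 8/17·s². The extinction probability q is the smallest fixed point of f in [0, 1]. Setting s = f(s):
  8/17·s² + (120/323 − 1)·s + 3/19 = 0
  8/17·s² − (3/19 + 8/17)·s + 3/19 = 0
which factors as (s − 1)·(8/17·s − 3/19) = 0, giving roots s = 1 and s = (3/19)/(8/17) = 51/152.
Mean offspring μ = 120/323 + 2·8/17 = 424/323 > 1 (supercritical), so q < 1. The extinction probability is the smaller root: q = (3/19)/(8/17) = 51/152.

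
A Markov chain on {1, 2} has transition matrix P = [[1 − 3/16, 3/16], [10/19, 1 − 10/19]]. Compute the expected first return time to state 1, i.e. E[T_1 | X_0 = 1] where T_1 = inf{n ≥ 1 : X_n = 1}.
E[T_1 | X_0 = 1] = 1/π_1 = 217/160

For an irreducible recurrent Markov chain with stationary distribution π, E[T_i | X_0 = i] = 1/π_i (Kac's formula). Here π_1 = (10/19)/(3/16 + 10/19) = (10/19)/(217/304) = 160/217, so E[T_1 | X_0 = 1] = 1/π_1 = (3/16 + 10/19)/(10/19) = (217/304)/(10/19) = 217/160.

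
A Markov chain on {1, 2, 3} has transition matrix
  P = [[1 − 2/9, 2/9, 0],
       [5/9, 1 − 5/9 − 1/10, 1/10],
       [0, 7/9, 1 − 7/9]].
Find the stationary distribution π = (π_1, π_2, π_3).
π = (175/254, 35/127, 9/254)

This is a birth-death chain on three states, which satisfies detailed balance: π_1 · P_{12} = π_2 · P_{21} and π_2 · P_{23} = π_3 · P_{32}.
From π_1 · 2/9 = π_2 · 5/9: π_2/π_1 = (2/9)/(5/9) = 2/5.
From π_2 · 1/10 = π_3 · 7/9: π_3/π_2 = (1/10)/(7/9) = 9/70.
Take π_1 proportional to 1; then unnormalized π = (1, 2/5, 9/175). Normalize by dividing by the sum 254/175:
  π = (175/254, 35/127, 9/254).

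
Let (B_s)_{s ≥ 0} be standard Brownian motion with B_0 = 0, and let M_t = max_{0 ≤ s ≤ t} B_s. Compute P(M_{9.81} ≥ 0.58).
P(M_{9.81} ≥ 0.58) = 2·P(B_{9.81} ≥ 0.58) = 2(1 − Φ(0.58/√9.81)) ≈ 0.8531

By the reflection principle for Brownian motion, P(M_t ≥ a) = 2 · P(B_t ≥ a) for a ≥ 0. Since B_t ~ N(0, t), P(B_t ≥ 0.58) = 1 − Φ(0.58/√t) = 1 − Φ(0.58/√9.81) = 1 − Φ(0.1852). So
  P(M_{9.81} ≥ 0.58) = 2(1 − Φ(0.1852)) ≈ 0.8531.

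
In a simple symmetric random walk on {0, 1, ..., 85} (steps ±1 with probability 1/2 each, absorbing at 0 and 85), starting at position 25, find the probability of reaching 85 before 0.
P(hit 85 before 0) = 25/85 = 5/17

Let u_k = P(hit 85 before 0 | start at k). Then u_0 = 0, u_85 = 1, and u_k = u_{k-1}/2 + u_{k+1}/2 for 1 ≤ k ≤ 84. This harmonic recurrence is solved by u_k = k/85, giving u_25 = 25/85 = 5/17.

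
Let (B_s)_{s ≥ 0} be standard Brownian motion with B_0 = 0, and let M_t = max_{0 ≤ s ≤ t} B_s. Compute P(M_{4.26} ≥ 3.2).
P(M_{4.26} ≥ 3.2) = 2·P(B_{4.26} ≥ 3.2) = 2(1 − Φ(3.2/√4.26)) ≈ 0.1210

By the reflection principle for Brownian motion, P(M_t ≥ a) = 2 · P(B_t ≥ a) for a ≥ 0. Since B_t ~ N(0, t), P(B_t ≥ 3.2) = 1 − Φ(3.2/√t) = 1 − Φ(3.2/√4.26) = 1 − Φ(1.5504). So
  P(M_{4.26} ≥ 3.2) = 2(1 − Φ(1.5504)) ≈ 0.1210.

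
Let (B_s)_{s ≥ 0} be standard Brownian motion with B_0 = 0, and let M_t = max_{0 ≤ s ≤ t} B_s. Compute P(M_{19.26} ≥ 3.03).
P(M_{19.26} ≥ 3.03) = 2·P(B_{19.26} ≥ 3.03) = 2(1 − Φ(3.03/√19.26)) ≈ 0.4899

By the reflection principle for Brownian motion, P(M_t ≥ a) = 2 · P(B_t ≥ a) for a ≥ 0. Since B_t ~ N(0, t), P(B_t ≥ 3.03) = 1 − Φ(3.03/√t) = 1 − Φ(3.03/√19.26) = 1 − Φ(0.6904). So
  P(M_{19.26} ≥ 3.03) = 2(1 − Φ(0.6904)) ≈ 0.4899.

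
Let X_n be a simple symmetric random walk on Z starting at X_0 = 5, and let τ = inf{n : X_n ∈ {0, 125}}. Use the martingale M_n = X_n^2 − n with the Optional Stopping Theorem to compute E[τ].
E[τ] = 600

M_n = X_n^2 − n is a martingale (since E[X_{n+1}^2 | F_n] = X_n^2 + 1). By OST (τ has finite mean in a bounded region), E[M_τ] = E[M_0] = X_0^2 − 0 = 5^2 = 25. Also E[M_τ] = E[X_τ^2] − E[τ]. The walk exits at 0 or 125, with P(hit 125 first) = 5/125, so E[X_τ^2] = 125^2 · 5/125 + 0 = 625. Thus E[τ] = E[X_τ^2] − E[M_τ] = 625 − 25 = 600 = 5(125 − 5) = 600.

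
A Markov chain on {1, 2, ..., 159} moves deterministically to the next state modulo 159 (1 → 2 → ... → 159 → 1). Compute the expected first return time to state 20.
E[T_20 | X_0 = 20] = 159

The chain cycles deterministically, so starting at state 20 it returns in exactly 159 steps. Equivalently, the stationary distribution is uniform π_j = 1/159 for every state j, so by Kac's formula E[T_20] = 1/π_20 = 159.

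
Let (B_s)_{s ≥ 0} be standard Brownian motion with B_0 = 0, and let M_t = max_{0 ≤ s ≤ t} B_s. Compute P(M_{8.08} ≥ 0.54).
P(M_{8.08} ≥ 0.54) = 2·P(B_{8.08} ≥ 0.54) = 2(1 − Φ(0.54/√8.08)) ≈ 0.8493

By the reflection principle for Brownian motion, P(M_t ≥ a) = 2 · P(B_t ≥ a) for a ≥ 0. Since B_t ~ N(0, t), P(B_t ≥ 0.54) = 1 − Φ(0.54/√t) = 1 − Φ(0.54/√8.08) = 1 − Φ(0.1900). So
  P(M_{8.08} ≥ 0.54) = 2(1 − Φ(0.1900)) ≈ 0.8493.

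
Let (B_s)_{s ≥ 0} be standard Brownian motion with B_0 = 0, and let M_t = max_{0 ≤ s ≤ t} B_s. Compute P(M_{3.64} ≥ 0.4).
P(M_{3.64} ≥ 0.4) = 2·P(B_{3.64} ≥ 0.4) = 2(1 − Φ(0.4/√3.64)) ≈ 0.8339

By the reflection principle for Brownian motion, P(M_t ≥ a) = 2 · P(B_t ≥ a) for a ≥ 0. Since B_t ~ N(0, t), P(B_t ≥ 0.4) = 1 − Φ(0.4/√t) = 1 − Φ(0.4/√3.64) = 1 − Φ(0.2097). So
  P(M_{3.64} ≥ 0.4) = 2(1 − Φ(0.2097)) ≈ 0.8339.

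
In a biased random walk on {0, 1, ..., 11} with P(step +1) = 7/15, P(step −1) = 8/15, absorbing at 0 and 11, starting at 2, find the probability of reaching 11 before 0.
P(hit 11 before 0) = (1 − (8/7)^2) / (1 − (8/7)^11) = 605304105/6612607849

Let u_k denote P(reach 11 before 0 | start at k). Boundary: u_0 = 0, u_11 = 1. Recurrence: u_k = 7/15·u_{k+1} + 8/15·u_{k-1} for 1 ≤ k ≤ 10. Try u_k = A + B·r^k with r = q/p = (8/15)/(7/15) = 8/7. Substitution satisfies the recurrence; boundary conditions give:
  u_k = (1 − r^k) / (1 − r^N) = (1 − (8/7)^2) / (1 − (8/7)^11) = 605304105/6612607849.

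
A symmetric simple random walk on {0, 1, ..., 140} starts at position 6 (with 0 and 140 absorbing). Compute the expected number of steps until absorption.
E[τ | X_0 = 6] = 804

Let v_k = E[τ | X_0 = k]. Boundary: v_0 = v_140 = 0. Recurrence: v_k = 1 + (v_{k-1} + v_{k+1})/2 for 1 ≤ k ≤ 139. The particular solution to v_k − (v_{k-1} + v_{k+1})/2 = 1 is v_k = −k^2. Adding homogeneous solution A + B k and matching boundaries gives v_k = k (140 − k). Substituting k = 6: v_6 = 6 · 134 = 804.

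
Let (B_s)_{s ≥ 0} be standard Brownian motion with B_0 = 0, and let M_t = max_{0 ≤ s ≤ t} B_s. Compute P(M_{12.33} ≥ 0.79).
P(M_{12.33} ≥ 0.79) = 2·P(B_{12.33} ≥ 0.79) = 2(1 − Φ(0.79/√12.33)) ≈ 0.8220

By the reflection principle for Brownian motion, P(M_t ≥ a) = 2 · P(B_t ≥ a) for a ≥ 0. Since B_t ~ N(0, t), P(B_t ≥ 0.79) = 1 − Φ(0.79/√t) = 1 − Φ(0.79/√12.33) = 1 − Φ(0.2250). So
  P(M_{12.33} ≥ 0.79) = 2(1 − Φ(0.2250)) ≈ 0.8220.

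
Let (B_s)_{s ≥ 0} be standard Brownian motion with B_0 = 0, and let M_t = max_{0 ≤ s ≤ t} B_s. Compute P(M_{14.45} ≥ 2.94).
P(M_{14.45} ≥ 2.94) = 2·P(B_{14.45} ≥ 2.94) = 2(1 − Φ(2.94/√14.45)) ≈ 0.4393

By the reflection principle for Brownian motion, P(M_t ≥ a) = 2 · P(B_t ≥ a) for a ≥ 0. Since B_t ~ N(0, t), P(B_t ≥ 2.94) = 1 − Φ(2.94/√t) = 1 − Φ(2.94/√14.45) = 1 − Φ(0.7734). So
  P(M_{14.45} ≥ 2.94) = 2(1 − Φ(0.7734)) ≈ 0.4393.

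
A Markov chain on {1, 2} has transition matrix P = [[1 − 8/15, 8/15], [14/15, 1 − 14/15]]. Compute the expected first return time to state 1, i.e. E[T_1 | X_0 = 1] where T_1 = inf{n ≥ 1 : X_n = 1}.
E[T_1 | X_0 = 1] = 1/π_1 = 11/7

For an irreducible recurrent Markov chain with stationary distribution π, E[T_i | X_0 = i] = 1/π_i (Kac's formula). Here π_1 = (14/15)/(8/15 + 14/15) = (14/15)/(22/15) = 7/11, so E[T_1 | X_0 = 1] = 1/π_1 = (8/15 + 14/15)/(14/15) = (22/15)/(14/15) = 11/7.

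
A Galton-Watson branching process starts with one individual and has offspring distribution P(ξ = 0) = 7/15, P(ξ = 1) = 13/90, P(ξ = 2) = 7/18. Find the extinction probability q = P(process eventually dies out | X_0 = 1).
q = 1

Mean offspring μ = 0·7/15 + 1·13/90 + 2·7/18 = 83/90 ≤ 1. For μ ≤ 1 with offspring not concentrated at 1, the Galton-Watson process goes extinct almost surely, so q = 1.
(Algebraic check: The pgf is f(s) = 7/15 + 13/90·s + 7/18·s². The extinction probability q is the smallest fixed point of f in [0, 1]. Setting s = f(s):
  7/18·s² + (13/90 − 1)·s + 7/15 = 0
  7/18·s² − (7/15 + 7/18)·s + 7/15 = 0
which factors as (s − 1)·(7/18·s − 7/15) = 0, giving roots s = 1 and s = (7/15)/(7/18) = 6/5. Since 6/5 ≥ 1, the smallest root in [0, 1] is s = 1.)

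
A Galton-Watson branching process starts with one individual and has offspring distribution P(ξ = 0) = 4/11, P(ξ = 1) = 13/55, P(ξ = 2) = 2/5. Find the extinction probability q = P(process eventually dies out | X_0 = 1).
q = 10/11

The pgf is f(s) = 4/11 + 13/55·s + 2/5·s². The extinction probability q is the smallest fixed point of f in [0, 1]. Setting s = f(s):
  2/5·s² + (13/55 − 1)·s + 4/11 = 0
  2/5·s² − (4/11 + 2/5)·s + 4/11 = 0
which factors as (s − 1)·(2/5·s − 4/11) = 0, giving roots s = 1 and s = (4/11)/(2/5) = 10/11.
Mean offspring μ = 13/55 + 2·2/5 = 57/55 > 1 (supercritical), so q < 1. The extinction probability is the smaller root: q = (4/11)/(2/5) = 10/11.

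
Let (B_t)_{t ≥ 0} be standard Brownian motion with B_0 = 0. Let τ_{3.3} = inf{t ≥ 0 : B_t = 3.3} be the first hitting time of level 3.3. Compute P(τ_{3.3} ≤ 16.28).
P(τ_{3.3} ≤ 16.28) = 2(1 − Φ(3.3/√16.28)) = 2(1 − Φ(0.8179)) ≈ 0.4134

By the reflection principle for standard BM, P(τ_b ≤ t) = 2 · P(B_t ≥ b). Since B_t ~ N(0, t), P(B_t ≥ 3.3) = 1 − Φ(3.3/√t) = 1 − Φ(3.3/√16.28) = 1 − Φ(0.8179) ≈ 0.20671. Doubling: P(τ_{3.3} ≤ 16.28) ≈ 2 · 0.20671 = 0.41342 ≈ 0.4134.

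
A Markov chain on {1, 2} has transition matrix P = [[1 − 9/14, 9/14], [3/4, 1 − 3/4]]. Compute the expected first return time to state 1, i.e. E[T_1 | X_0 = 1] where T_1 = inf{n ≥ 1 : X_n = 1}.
E[T_1 | X_0 = 1] = 1/π_1 = 13/7

For an irreducible recurrent Markov chain with stationary distribution π, E[T_i | X_0 = i] = 1/π_i (Kac's formula). Here π_1 = (3/4)/(9/14 + 3/4) = (3/4)/(39/28) = 7/13, so E[T_1 | X_0 = 1] = 1/π_1 = (9/14 + 3/4)/(3/4) = (39/28)/(3/4) = 13/7.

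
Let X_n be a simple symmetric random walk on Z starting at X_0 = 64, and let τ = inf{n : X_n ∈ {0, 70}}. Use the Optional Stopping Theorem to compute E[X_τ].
E[X_τ] = 64

X_n is a martingale and τ is a bounded-mean stopping time (indeed τ is finite a.s. with bounded expectation since the walk is in a bounded region). By the OST, E[X_τ] = E[X_0] = 64. Equivalently: E[X_τ] = 70 · P(hit 70 first) + 0 · P(hit 0 first) = 70 · (64/70) = 64.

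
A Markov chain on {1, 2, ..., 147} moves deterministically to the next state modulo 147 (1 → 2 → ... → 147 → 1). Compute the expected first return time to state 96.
E[T_96 | X_0 = 96] = 147

The chain cycles deterministically, so starting at state 96 it returns in exactly 147 steps. Equivalently, the stationary distribution is uniform π_j = 1/147 for every state j, so by Kac's formula E[T_96] = 1/π_96 = 147.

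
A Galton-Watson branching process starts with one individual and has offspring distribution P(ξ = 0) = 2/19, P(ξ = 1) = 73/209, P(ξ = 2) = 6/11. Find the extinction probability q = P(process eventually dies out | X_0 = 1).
q = 11/57

The pgf is f(s) = 2/19 + 73/209·s + 6/11·s². The extinction probability q is the smallest fixed point of f in [0, 1]. Setting s = f(s):
  6/11·s² + (73/209 − 1)·s + 2/19 = 0
  6/11·s² − (2/19 + 6/11)·s + 2/19 = 0
which factors as (s − 1)·(6/11·s − 2/19) = 0, giving roots s = 1 and s = (2/19)/(6/11) = 11/57.
Mean offspring μ = 73/209 + 2·6/11 = 301/209 > 1 (supercritical), so q < 1. The extinction probability is the smaller root: q = (2/19)/(6/11) = 11/57.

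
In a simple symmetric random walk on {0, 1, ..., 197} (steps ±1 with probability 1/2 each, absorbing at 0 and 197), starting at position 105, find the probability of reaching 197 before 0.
P(hit 197 before 0) = 105/197

Let u_k = P(hit 197 before 0 | start at k). Then u_0 = 0, u_197 = 1, and u_k = u_{k-1}/2 + u_{k+1}/2 for 1 ≤ k ≤ 196. This harmonic recurrence is solved by u_k = k/197, giving u_105 = 105/197.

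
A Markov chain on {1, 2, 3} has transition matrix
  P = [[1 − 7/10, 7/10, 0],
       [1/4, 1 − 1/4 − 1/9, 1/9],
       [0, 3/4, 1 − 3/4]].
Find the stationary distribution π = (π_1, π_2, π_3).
π = (135/569, 378/569, 56/569)

This is a birth-death chain on three states, which satisfies detailed balance: π_1 · P_{12} = π_2 · P_{21} and π_2 · P_{23} = π_3 · P_{32}.
From π_1 · 7/10 = π_2 · 1/4: π_2/π_1 = (7/10)/(1/4) = 14/5.
From π_2 · 1/9 = π_3 · 3/4: π_3/π_2 = (1/9)/(3/4) = 4/27.
Take π_1 proportional to 1; then unnormalized π = (1, 14/5, 56/135). Normalize by dividing by the sum 569/135:
  π = (135/569, 378/569, 56/569).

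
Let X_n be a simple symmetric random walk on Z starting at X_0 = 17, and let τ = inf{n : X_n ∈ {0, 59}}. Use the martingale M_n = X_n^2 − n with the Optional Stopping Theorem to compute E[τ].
E[τ] = 714

M_n = X_n^2 − n is a martingale (since E[X_{n+1}^2 | F_n] = X_n^2 + 1). By OST (τ has finite mean in a bounded region), E[M_τ] = E[M_0] = X_0^2 − 0 = 17^2 = 289. Also E[M_τ] = E[X_τ^2] − E[τ]. The walk exits at 0 or 59, with P(hit 59 first) = 17/59, so E[X_τ^2] = 59^2 · 17/59 + 0 = 1003. Thus E[τ] = E[X_τ^2] − E[M_τ] = 1003 − 289 = 714 = 17(59 − 17) = 714.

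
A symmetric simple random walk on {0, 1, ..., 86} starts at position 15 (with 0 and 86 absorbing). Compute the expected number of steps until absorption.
E[τ | X_0 = 15] = 1065

Let v_k = E[τ | X_0 = k]. Boundary: v_0 = v_86 = 0. Recurrence: v_k = 1 + (v_{k-1} + v_{k+1})/2 for 1 ≤ k ≤ 85. The particular solution to v_k − (v_{k-1} + v_{k+1})/2 = 1 is v_k = −k^2. Adding homogeneous solution A + B k and matching boundaries gives v_k = k (86 − k). Substituting k = 15: v_15 = 15 · 71 = 1065.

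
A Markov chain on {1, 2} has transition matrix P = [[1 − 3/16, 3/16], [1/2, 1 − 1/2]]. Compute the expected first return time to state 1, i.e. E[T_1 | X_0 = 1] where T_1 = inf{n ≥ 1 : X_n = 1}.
E[T_1 | X_0 = 1] = 1/π_1 = 11/8

For an irreducible recurrent Markov chain with stationary distribution π, E[T_i | X_0 = i] = 1/π_i (Kac's formula). Here π_1 = (1/2)/(3/16 + 1/2) = (1/2)/(11/16) = 8/11, so E[T_1 | X_0 = 1] = 1/π_1 = (3/16 + 1/2)/(1/2) = (11/16)/(1/2) = 11/8.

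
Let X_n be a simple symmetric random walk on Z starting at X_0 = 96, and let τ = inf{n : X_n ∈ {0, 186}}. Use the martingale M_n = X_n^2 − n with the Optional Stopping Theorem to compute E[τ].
E[τ] = 8640

M_n = X_n^2 − n is a martingale (since E[X_{n+1}^2 | F_n] = X_n^2 + 1). By OST (τ has finite mean in a bounded region), E[M_τ] = E[M_0] = X_0^2 − 0 = 96^2 = 9216. Also E[M_τ] = E[X_τ^2] − E[τ]. The walk exits at 0 or 186, with P(hit 186 first) = 96/186, so E[X_τ^2] = 186^2 · 96/186 + 0 = 17856. Thus E[τ] = E[X_τ^2] − E[M_τ] = 17856 − 9216 = 8640 = 96(186 − 96) = 8640.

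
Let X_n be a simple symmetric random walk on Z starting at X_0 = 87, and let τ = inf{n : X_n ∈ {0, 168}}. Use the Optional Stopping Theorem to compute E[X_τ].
E[X_τ] = 87

X_n is a martingale and τ is a bounded-mean stopping time (indeed τ is finite a.s. with bounded expectation since the walk is in a bounded region). By the OST, E[X_τ] = E[X_0] = 87. Equivalently: E[X_τ] = 168 · P(hit 168 first) + 0 · P(hit 0 first) = 168 · (87/168) = 87.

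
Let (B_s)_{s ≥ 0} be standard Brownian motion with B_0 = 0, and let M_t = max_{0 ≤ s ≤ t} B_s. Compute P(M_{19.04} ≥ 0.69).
P(M_{19.04} ≥ 0.69) = 2·P(B_{19.04} ≥ 0.69) = 2(1 − Φ(0.69/√19.04)) ≈ 0.8744

By the reflection principle for Brownian motion, P(M_t ≥ a) = 2 · P(B_t ≥ a) for a ≥ 0. Since B_t ~ N(0, t), P(B_t ≥ 0.69) = 1 − Φ(0.69/√t) = 1 − Φ(0.69/√19.04) = 1 − Φ(0.1581). So
  P(M_{19.04} ≥ 0.69) = 2(1 − Φ(0.1581)) ≈ 0.8744.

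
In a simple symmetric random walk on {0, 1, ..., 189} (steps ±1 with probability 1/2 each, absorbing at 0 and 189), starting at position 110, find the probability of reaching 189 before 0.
P(hit 189 before 0) = 110/189

Let u_k = P(hit 189 before 0 | start at k). Then u_0 = 0, u_189 = 1, and u_k = u_{k-1}/2 + u_{k+1}/2 for 1 ≤ k ≤ 188. This harmonic recurrence is solved by u_k = k/189, giving u_110 = 110/189.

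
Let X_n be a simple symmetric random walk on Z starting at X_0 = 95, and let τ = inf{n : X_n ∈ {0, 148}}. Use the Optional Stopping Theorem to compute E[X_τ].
E[X_τ] = 95

X_n is a martingale and τ is a bounded-mean stopping time (indeed τ is finite a.s. with bounded expectation since the walk is in a bounded region). By the OST, E[X_τ] = E[X_0] = 95. Equivalently: E[X_τ] = 148 · P(hit 148 first) + 0 · P(hit 0 first) = 148 · (95/148) = 95.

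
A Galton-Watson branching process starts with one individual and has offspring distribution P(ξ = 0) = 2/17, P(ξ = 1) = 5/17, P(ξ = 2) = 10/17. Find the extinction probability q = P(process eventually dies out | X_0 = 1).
q = 1/5

The pgf is f(s) = 2/17 + 5/17·s + 10/17·s². The extinction probability q is the smallest fixed point of f in [0, 1]. Setting s = f(s):
  10/17·s² + (5/17 − 1)·s + 2/17 = 0
  10/17·s² − (2/17 + 10/17)·s + 2/17 = 0
which factors as (s − 1)·(10/17·s − 2/17) = 0, giving roots s = 1 and s = (2/17)/(10/17) = 1/5.
Mean offspring μ = 5/17 + 2·10/17 = 25/17 > 1 (supercritical), so q < 1. The extinction probability is the smaller root: q = (2/17)/(10/17) = 1/5.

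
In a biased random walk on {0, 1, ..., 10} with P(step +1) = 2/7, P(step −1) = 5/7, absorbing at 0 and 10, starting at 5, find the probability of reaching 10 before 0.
P(hit 10 before 0) = (1 − (5/2)^5) / (1 − (5/2)^10) = 32/3157

Let u_k denote P(reach 10 before 0 | start at k). Boundary: u_0 = 0, u_10 = 1. Recurrence: u_k = 2/7·u_{k+1} + 5/7·u_{k-1} for 1 ≤ k ≤ 9. Try u_k = A + B·r^k with r = q/p = (5/7)/(2/7) = 5/2. Substitution satisfies the recurrence; boundary conditions give:
  u_k = (1 − r^k) / (1 − r^N) = (1 − (5/2)^5) / (1 − (5/2)^10) = 32/3157.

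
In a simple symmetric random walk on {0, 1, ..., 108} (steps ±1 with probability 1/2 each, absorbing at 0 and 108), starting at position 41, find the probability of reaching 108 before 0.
P(hit 108 before 0) = 41/108

Let u_k = P(hit 108 before 0 | start at k). Then u_0 = 0, u_108 = 1, and u_k = u_{k-1}/2 + u_{k+1}/2 for 1 ≤ k ≤ 107. This harmonic recurrence is solved by u_k = k/108, giving u_41 = 41/108.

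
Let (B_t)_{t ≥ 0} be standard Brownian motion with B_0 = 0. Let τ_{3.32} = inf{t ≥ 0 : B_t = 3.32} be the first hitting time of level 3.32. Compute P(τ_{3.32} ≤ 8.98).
P(τ_{3.32} ≤ 8.98) = 2(1 − Φ(3.32/√8.98)) = 2(1 − Φ(1.1079)) ≈ 0.2679

By the reflection principle for standard BM, P(τ_b ≤ t) = 2 · P(B_t ≥ b). Since B_t ~ N(0, t), P(B_t ≥ 3.32) = 1 − Φ(3.32/√t) = 1 − Φ(3.32/√8.98) = 1 − Φ(1.1079) ≈ 0.13395. Doubling: P(τ_{3.32} ≤ 8.98) ≈ 2 · 0.13395 = 0.26790 ≈ 0.2679.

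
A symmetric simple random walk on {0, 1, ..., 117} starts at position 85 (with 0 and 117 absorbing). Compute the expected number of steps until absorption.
E[τ | X_0 = 85] = 2720

Let v_k = E[τ | X_0 = k]. Boundary: v_0 = v_117 = 0. Recurrence: v_k = 1 + (v_{k-1} + v_{k+1})/2 for 1 ≤ k ≤ 116. The particular solution to v_k − (v_{k-1} + v_{k+1})/2 = 1 is v_k = −k^2. Adding homogeneous solution A + B k and matching boundaries gives v_k = k (117 − k). Substituting k = 85: v_85 = 85 · 32 = 2720.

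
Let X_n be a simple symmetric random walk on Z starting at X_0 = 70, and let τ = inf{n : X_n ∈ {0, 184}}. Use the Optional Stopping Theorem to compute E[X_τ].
E[X_τ] = 70

X_n is a martingale and τ is a bounded-mean stopping time (indeed τ is finite a.s. with bounded expectation since the walk is in a bounded region). By the OST, E[X_τ] = E[X_0] = 70. Equivalently: E[X_τ] = 184 · P(hit 184 first) + 0 · P(hit 0 first) = 184 · (70/184) = 70.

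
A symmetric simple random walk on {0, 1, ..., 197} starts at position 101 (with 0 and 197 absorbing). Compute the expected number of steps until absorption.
E[τ | X_0 = 101] = 9696

Let v_k = E[τ | X_0 = k]. Boundary: v_0 = v_197 = 0. Recurrence: v_k = 1 + (v_{k-1} + v_{k+1})/2 for 1 ≤ k ≤ 196. The particular solution to v_k − (v_{k-1} + v_{k+1})/2 = 1 is v_k = −k^2. Adding homogeneous solution A + B k and matching boundaries gives v_k = k (197 − k). Substituting k = 101: v_101 = 101 · 96 = 9696.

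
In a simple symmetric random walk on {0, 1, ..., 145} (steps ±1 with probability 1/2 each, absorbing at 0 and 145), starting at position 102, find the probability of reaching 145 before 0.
P(hit 145 before 0) = 102/145

Let u_k = P(hit 145 before 0 | start at k). Then u_0 = 0, u_145 = 1, and u_k = u_{k-1}/2 + u_{k+1}/2 for 1 ≤ k ≤ 144. This harmonic recurrence is solved by u_k = k/145, giving u_102 = 102/145.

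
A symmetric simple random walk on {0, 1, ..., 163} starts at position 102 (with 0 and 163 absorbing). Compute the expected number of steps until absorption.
E[τ | X_0 = 102] = 6222

Let v_k = E[τ | X_0 = k]. Boundary: v_0 = v_163 = 0. Recurrence: v_k = 1 + (v_{k-1} + v_{k+1})/2 for 1 ≤ k ≤ 162. The particular solution to v_k − (v_{k-1} + v_{k+1})/2 = 1 is v_k = −k^2. Adding homogeneous solution A + B k and matching boundaries gives v_k = k (163 − k). Substituting k = 102: v_102 = 102 · 61 = 6222.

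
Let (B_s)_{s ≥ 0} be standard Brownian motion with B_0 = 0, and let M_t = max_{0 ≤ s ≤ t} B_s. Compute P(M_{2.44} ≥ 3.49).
P(M_{2.44} ≥ 3.49) = 2·P(B_{2.44} ≥ 3.49) = 2(1 − Φ(3.49/√2.44)) ≈ 0.0255

By the reflection principle for Brownian motion, P(M_t ≥ a) = 2 · P(B_t ≥ a) for a ≥ 0. Since B_t ~ N(0, t), P(B_t ≥ 3.49) = 1 − Φ(3.49/√t) = 1 − Φ(3.49/√2.44) = 1 − Φ(2.2342). So
  P(M_{2.44} ≥ 3.49) = 2(1 − Φ(2.2342)) ≈ 0.0255.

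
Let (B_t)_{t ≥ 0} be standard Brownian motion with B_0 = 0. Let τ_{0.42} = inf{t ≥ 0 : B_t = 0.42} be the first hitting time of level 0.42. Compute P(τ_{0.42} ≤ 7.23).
P(τ_{0.42} ≤ 7.23) = 2(1 − Φ(0.42/√7.23)) = 2(1 − Φ(0.1562)) ≈ 0.8759

By the reflection principle for standard BM, P(τ_b ≤ t) = 2 · P(B_t ≥ b). Since B_t ~ N(0, t), P(B_t ≥ 0.42) = 1 − Φ(0.42/√t) = 1 − Φ(0.42/√7.23) = 1 − Φ(0.1562) ≈ 0.43794. Doubling: P(τ_{0.42} ≤ 7.23) ≈ 2 · 0.43794 = 0.87588 ≈ 0.8759.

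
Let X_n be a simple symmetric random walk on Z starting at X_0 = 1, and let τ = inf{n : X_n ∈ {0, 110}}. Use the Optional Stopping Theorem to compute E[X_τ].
E[X_τ] = 1

X_n is a martingale and τ is a bounded-mean stopping time (indeed τ is finite a.s. with bounded expectation since the walk is in a bounded region). By the OST, E[X_τ] = E[X_0] = 1. Equivalently: E[X_τ] = 110 · P(hit 110 first) + 0 · P(hit 0 first) = 110 · (1/110) = 1.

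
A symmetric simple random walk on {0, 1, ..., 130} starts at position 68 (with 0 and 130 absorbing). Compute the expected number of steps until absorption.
E[τ | X_0 = 68] = 4216

Let v_k = E[τ | X_0 = k]. Boundary: v_0 = v_130 = 0. Recurrence: v_k = 1 + (v_{k-1} + v_{k+1})/2 for 1 ≤ k ≤ 129. The particular solution to v_k − (v_{k-1} + v_{k+1})/2 = 1 is v_k = −k^2. Adding homogeneous solution A + B k and matching boundaries gives v_k = k (130 − k). Substituting k = 68: v_68 = 68 · 62 = 4216.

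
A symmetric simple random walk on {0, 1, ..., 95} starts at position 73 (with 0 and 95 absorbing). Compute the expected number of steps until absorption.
E[τ | X_0 = 73] = 1606

Let v_k = E[τ | X_0 = k]. Boundary: v_0 = v_95 = 0. Recurrence: v_k = 1 + (v_{k-1} + v_{k+1})/2 for 1 ≤ k ≤ 94. The particular solution to v_k − (v_{k-1} + v_{k+1})/2 = 1 is v_k = −k^2. Adding homogeneous solution A + B k and matching boundaries gives v_k = k (95 − k). Substituting k = 73: v_73 = 73 · 22 = 1606.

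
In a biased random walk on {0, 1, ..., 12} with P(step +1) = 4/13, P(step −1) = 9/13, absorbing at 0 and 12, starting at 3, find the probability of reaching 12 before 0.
P(hit 12 before 0) = (1 − (9/4)^3) / (1 − (9/4)^12) = 262144/424680841

Let u_k denote P(reach 12 before 0 | start at k). Boundary: u_0 = 0, u_12 = 1. Recurrence: u_k = 4/13·u_{k+1} + 9/13·u_{k-1} for 1 ≤ k ≤ 11. Try u_k = A + B·r^k with r = q/p = (9/13)/(4/13) = 9/4. Substitution satisfies the recurrence; boundary conditions give:
  u_k = (1 − r^k) / (1 − r^N) = (1 − (9/4)^3) / (1 − (9/4)^12) = 262144/424680841.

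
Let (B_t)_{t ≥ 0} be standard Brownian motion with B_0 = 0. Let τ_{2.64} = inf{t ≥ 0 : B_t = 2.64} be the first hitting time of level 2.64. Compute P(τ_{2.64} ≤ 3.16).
P(τ_{2.64} ≤ 3.16) = 2(1 − Φ(2.64/√3.16)) = 2(1 − Φ(1.4851)) ≈ 0.1375

By the reflection principle for standard BM, P(τ_b ≤ t) = 2 · P(B_t ≥ b). Since B_t ~ N(0, t), P(B_t ≥ 2.64) = 1 − Φ(2.64/√t) = 1 − Φ(2.64/√3.16) = 1 − Φ(1.4851) ≈ 0.06876. Doubling: P(τ_{2.64} ≤ 3.16) ≈ 2 · 0.06876 = 0.13752 ≈ 0.1375.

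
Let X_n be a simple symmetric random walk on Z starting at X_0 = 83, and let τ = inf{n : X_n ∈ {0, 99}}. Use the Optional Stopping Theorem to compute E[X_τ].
E[X_τ] = 83

X_n is a martingale and τ is a bounded-mean stopping time (indeed τ is finite a.s. with bounded expectation since the walk is in a bounded region). By the OST, E[X_τ] = E[X_0] = 83. Equivalently: E[X_τ] = 99 · P(hit 99 first) + 0 · P(hit 0 first) = 99 · (83/99) = 83.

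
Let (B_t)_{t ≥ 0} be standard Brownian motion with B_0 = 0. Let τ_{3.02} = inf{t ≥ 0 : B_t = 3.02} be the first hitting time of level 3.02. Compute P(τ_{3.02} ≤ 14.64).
P(τ_{3.02} ≤ 14.64) = 2(1 − Φ(3.02/√14.64)) = 2(1 − Φ(0.7893)) ≈ 0.4299

By the reflection principle for standard BM, P(τ_b ≤ t) = 2 · P(B_t ≥ b). Since B_t ~ N(0, t), P(B_t ≥ 3.02) = 1 − Φ(3.02/√t) = 1 − Φ(3.02/√14.64) = 1 − Φ(0.7893) ≈ 0.21497. Doubling: P(τ_{3.02} ≤ 14.64) ≈ 2 · 0.21497 = 0.42994 ≈ 0.4299.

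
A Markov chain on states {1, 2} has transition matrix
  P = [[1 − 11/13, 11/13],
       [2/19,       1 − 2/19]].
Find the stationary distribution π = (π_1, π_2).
π_1 = 26/235, π_2 = 209/235

Solve πP = π with π_1 + π_2 = 1. From πP = π: π_1 · (1 − 11/13) + π_2 · 2/19 = π_1 ⇒ π_2 · 2/19 = π_1 · 11/13 ⇒ π_2/π_1 = (11/13)/(2/19) = 209/26. Together with π_1 + π_2 = 1:
  π_1 = (2/19)/(11/13 + 2/19) = (2/19)/(235/247) = 26/235,
  π_2 = (11/13)/(11/13 + 2/19) = (11/13)/(235/247) = 209/235.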